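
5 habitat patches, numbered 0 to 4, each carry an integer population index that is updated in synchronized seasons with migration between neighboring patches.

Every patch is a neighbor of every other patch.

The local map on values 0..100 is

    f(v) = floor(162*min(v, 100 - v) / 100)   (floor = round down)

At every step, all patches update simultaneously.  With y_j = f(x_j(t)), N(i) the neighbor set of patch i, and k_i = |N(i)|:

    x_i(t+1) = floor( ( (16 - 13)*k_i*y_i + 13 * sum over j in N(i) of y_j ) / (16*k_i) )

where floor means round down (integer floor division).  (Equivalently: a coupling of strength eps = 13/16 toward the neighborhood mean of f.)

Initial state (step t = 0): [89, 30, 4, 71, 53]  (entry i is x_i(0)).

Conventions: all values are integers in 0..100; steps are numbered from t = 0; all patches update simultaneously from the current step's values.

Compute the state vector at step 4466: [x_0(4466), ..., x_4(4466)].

Answer: [45, 45, 45, 45, 45]
Key observation: The state at step 7, [72, 72, 72, 72, 72], reappears at step 9: the system is in a cycle of period 2 from step 7 on.  Therefore the state at step 4466 equals the state at step 7 + ((4466 - 7) mod 2) = 8, which is [45, 45, 45, 45, 45].

Derivation:
t=0: [89, 30, 4, 71, 53]
t=1: [38, 38, 39, 38, 38]
t=2: [61, 61, 61, 61, 61]
t=3: [63, 63, 63, 63, 63]
t=4: [59, 59, 59, 59, 59]
t=5: [66, 66, 66, 66, 66]
t=6: [55, 55, 55, 55, 55]
t=7: [72, 72, 72, 72, 72]
t=8: [45, 45, 45, 45, 45]
t=9: [72, 72, 72, 72, 72]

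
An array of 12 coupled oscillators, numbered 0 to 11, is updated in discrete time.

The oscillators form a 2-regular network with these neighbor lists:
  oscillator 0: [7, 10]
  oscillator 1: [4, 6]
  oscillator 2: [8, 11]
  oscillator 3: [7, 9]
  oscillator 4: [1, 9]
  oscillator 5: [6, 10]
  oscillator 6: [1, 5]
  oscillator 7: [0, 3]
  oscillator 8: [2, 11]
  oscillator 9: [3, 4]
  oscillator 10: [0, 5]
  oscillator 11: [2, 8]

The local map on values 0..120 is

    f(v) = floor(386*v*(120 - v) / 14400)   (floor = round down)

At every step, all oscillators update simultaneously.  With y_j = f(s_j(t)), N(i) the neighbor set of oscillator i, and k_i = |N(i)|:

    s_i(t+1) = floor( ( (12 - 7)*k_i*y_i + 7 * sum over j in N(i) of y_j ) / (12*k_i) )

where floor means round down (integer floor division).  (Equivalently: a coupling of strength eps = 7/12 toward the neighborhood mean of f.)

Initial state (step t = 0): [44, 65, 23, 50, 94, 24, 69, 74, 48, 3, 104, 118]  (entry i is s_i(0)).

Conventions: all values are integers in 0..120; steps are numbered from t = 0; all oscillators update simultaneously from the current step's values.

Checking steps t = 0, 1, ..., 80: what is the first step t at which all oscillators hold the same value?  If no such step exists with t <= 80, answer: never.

Simulating step by step:
t=0: [44, 65, 23, 50, 94, 24, 69, 74, 48, 3, 104, 118]  (not all equal)
t=1: [76, 85, 53, 67, 57, 65, 84, 91, 57, 49, 62, 46]  (not all equal)
t=2: [85, 84, 94, 87, 90, 91, 84, 82, 94, 94, 93, 93]  (not all equal)
t=3: [76, 78, 65, 74, 72, 72, 77, 79, 65, 70, 71, 65]  (not all equal)
t=4: [89, 88, 95, 90, 90, 91, 88, 88, 95, 92, 91, 95]  (not all equal)
t=5: [72, 74, 63, 72, 72, 71, 73, 73, 63, 70, 70, 63]  (not all equal)
t=6: [92, 91, 96, 92, 92, 92, 91, 91, 96, 92, 92, 96]  (not all equal)
t=7: [69, 69, 61, 69, 69, 69, 69, 69, 61, 69, 69, 61]  (not all equal)
t=8: [94, 94, 96, 94, 94, 94, 94, 94, 96, 94, 94, 96]  (not all equal)
t=9: [65, 65, 61, 65, 65, 65, 65, 65, 61, 65, 65, 61]  (not all equal)
t=10: [95, 95, 96, 95, 95, 95, 95, 95, 96, 95, 95, 96]  (not all equal)
t=11: [63, 63, 61, 63, 63, 63, 63, 63, 61, 63, 63, 61]  (not all equal)
t=12: [96, 96, 96, 96, 96, 96, 96, 96, 96, 96, 96, 96]  (all equal)

Answer: 12
Key observation: Synchronization is absorbing here: once all oscillators are equal they stay equal, and step 12 is the first all-equal step.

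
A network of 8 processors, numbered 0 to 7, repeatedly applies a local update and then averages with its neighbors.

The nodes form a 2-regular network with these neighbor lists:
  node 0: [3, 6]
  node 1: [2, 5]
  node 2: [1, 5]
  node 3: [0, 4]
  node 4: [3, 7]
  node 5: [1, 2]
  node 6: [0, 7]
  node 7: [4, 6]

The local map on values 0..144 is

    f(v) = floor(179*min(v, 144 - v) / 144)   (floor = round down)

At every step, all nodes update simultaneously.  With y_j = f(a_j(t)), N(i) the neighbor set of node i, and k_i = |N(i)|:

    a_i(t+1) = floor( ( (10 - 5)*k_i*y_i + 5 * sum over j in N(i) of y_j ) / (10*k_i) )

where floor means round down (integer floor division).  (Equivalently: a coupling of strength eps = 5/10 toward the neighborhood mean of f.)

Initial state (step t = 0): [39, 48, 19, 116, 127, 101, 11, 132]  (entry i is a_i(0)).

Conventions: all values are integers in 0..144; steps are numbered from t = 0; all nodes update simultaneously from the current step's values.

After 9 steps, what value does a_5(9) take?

Simulating step by step:
t=0: [39, 48, 19, 116, 127, 101, 11, 132]
t=1: [35, 48, 39, 34, 22, 47, 22, 15]
t=2: [38, 56, 53, 38, 28, 55, 28, 22]
t=3: [43, 67, 66, 43, 35, 67, 35, 30]
t=4: [50, 82, 82, 50, 44, 82, 44, 40]
t=5: [60, 77, 77, 60, 54, 77, 54, 51]
t=6: [72, 83, 83, 72, 67, 83, 67, 65]
t=7: [87, 75, 75, 87, 83, 75, 83, 81]
t=8: [71, 85, 85, 71, 74, 85, 74, 76]
t=9: [87, 73, 73, 87, 86, 73, 86, 85]

Answer: a_5(9) = 73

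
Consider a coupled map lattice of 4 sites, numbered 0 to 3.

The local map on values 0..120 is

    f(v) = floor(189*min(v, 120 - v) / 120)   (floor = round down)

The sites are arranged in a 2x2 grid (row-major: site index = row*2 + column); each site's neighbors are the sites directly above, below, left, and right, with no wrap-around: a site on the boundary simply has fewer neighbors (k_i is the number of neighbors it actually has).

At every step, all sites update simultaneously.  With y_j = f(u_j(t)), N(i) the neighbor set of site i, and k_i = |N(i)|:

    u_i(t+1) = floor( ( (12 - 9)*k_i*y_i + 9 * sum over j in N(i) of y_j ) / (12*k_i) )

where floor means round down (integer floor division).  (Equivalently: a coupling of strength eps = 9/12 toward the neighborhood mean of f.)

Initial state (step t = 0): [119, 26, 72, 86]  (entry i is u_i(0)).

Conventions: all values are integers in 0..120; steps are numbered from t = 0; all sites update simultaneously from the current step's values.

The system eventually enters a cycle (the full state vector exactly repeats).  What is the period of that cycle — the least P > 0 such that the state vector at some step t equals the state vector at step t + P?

Answer: 20
Key observation: The state at step 9, [74, 76, 76, 74], reappears at step 29 — and no state repeats earlier — so the cycle the system enters has period 20.

Derivation:
t=0: [119, 26, 72, 86]
t=1: [43, 30, 39, 56]
t=2: [57, 69, 73, 62]
t=3: [80, 87, 86, 80]
t=4: [54, 60, 60, 54]
t=5: [91, 87, 87, 91]
t=6: [49, 46, 46, 49]
t=7: [73, 75, 75, 73]
t=8: [71, 73, 73, 71]
t=9: [74, 76, 76, 74]
t=10: [69, 71, 71, 69]
t=11: [77, 79, 79, 77]
t=12: [64, 66, 66, 64]
t=13: [85, 87, 87, 85]
t=14: [52, 54, 54, 52]
t=15: [84, 82, 82, 84]
t=16: [58, 56, 56, 58]
t=17: [88, 90, 90, 88]
t=18: [47, 49, 49, 47]
t=19: [76, 74, 74, 76]
t=20: [71, 69, 69, 71]
t=21: [79, 77, 77, 79]
t=22: [66, 64, 64, 66]
t=23: [87, 85, 85, 87]
t=24: [54, 52, 52, 54]
t=25: [82, 84, 84, 82]
t=26: [56, 58, 58, 56]
t=27: [90, 88, 88, 90]
t=28: [49, 47, 47, 49]
t=29: [74, 76, 76, 74]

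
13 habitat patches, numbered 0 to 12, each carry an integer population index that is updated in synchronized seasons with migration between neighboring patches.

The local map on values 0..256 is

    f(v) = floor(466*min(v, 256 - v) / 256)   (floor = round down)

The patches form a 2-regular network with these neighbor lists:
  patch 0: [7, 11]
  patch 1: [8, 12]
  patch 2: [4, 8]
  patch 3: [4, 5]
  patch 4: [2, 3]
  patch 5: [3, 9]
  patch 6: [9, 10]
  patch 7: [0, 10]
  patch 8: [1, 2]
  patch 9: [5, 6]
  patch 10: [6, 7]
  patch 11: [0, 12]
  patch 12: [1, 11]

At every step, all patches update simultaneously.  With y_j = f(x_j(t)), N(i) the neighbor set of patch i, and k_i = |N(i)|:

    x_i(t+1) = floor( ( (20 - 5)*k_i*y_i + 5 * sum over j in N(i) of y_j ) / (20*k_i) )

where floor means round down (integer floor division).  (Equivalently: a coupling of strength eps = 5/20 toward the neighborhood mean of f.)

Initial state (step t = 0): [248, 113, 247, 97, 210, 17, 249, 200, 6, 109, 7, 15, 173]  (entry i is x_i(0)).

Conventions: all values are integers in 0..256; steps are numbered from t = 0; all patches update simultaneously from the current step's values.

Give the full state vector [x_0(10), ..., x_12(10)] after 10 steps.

Answer: [208, 159, 173, 180, 189, 91, 184, 223, 171, 91, 202, 174, 165]

Derivation:
t=0: [248, 113, 247, 97, 210, 17, 249, 200, 6, 109, 7, 15, 173]
t=1: [26, 173, 23, 146, 86, 69, 35, 79, 35, 153, 23, 40, 142]
t=2: [62, 147, 58, 185, 147, 142, 75, 118, 71, 163, 56, 85, 183]
t=3: [130, 181, 119, 147, 177, 192, 135, 187, 134, 169, 119, 146, 143]
t=4: [212, 155, 207, 180, 159, 131, 211, 149, 210, 160, 205, 204, 195]
t=5: [96, 161, 99, 153, 160, 209, 94, 167, 96, 169, 103, 94, 117]
t=6: [172, 177, 178, 172, 176, 106, 171, 166, 174, 150, 181, 176, 201]
t=7: [152, 138, 142, 156, 145, 187, 156, 158, 147, 187, 141, 140, 111]
t=8: [190, 210, 205, 177, 200, 132, 178, 183, 201, 132, 201, 207, 204]
t=9: [117, 86, 94, 148, 105, 214, 146, 126, 96, 214, 109, 93, 92]
t=10: [208, 159, 173, 180, 189, 91, 184, 223, 171, 91, 202, 174, 165]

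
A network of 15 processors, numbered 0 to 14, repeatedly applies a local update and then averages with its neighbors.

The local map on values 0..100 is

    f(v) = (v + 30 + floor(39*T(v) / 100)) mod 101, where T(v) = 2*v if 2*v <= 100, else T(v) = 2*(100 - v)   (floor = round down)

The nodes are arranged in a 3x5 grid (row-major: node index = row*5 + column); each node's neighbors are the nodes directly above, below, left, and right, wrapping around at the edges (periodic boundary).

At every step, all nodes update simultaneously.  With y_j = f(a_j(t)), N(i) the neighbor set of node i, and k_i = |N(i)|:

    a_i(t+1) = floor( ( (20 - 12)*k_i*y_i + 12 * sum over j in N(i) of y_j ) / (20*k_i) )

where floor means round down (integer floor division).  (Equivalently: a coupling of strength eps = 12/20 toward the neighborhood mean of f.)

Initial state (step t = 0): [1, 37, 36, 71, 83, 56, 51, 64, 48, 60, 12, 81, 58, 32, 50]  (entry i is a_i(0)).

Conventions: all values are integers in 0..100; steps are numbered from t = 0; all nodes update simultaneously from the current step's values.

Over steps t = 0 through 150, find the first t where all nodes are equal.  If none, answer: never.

Answer: never
Key observation: The state at step 13 reappears at step 15 — the system is in a cycle of period 2 from step 13 on.  No step 0..15 is synchronized, and the cycle repeats forever, so no step up to 150 (or ever) has all nodes equal.

Derivation:
t=0: [1, 37, 36, 71, 83, 56, 51, 64, 48, 60, 12, 81, 58, 32, 50]  (not all equal)
t=1: [40, 63, 61, 41, 23, 25, 31, 30, 27, 19, 34, 37, 41, 45, 34]  (not all equal)
t=2: [38, 38, 23, 26, 51, 65, 74, 60, 54, 72, 74, 67, 31, 29, 70]  (not all equal)
t=3: [62, 70, 69, 58, 39, 33, 33, 37, 37, 20, 33, 42, 62, 62, 30]  (not all equal)
t=4: [52, 28, 32, 43, 67, 74, 66, 71, 67, 80, 64, 33, 29, 40, 74]  (not all equal)
t=5: [28, 63, 62, 21, 18, 21, 40, 40, 16, 22, 31, 65, 61, 19, 19]  (not all equal)
t=6: [66, 26, 24, 57, 66, 61, 16, 14, 53, 65, 68, 27, 23, 56, 67]  (not all equal)
t=7: [29, 64, 61, 27, 20, 26, 57, 54, 24, 20, 29, 64, 61, 26, 20]  (not all equal)
t=8: [68, 29, 28, 66, 69, 67, 28, 26, 64, 67, 68, 29, 28, 65, 69]  (not all equal)
t=9: [30, 71, 70, 29, 21, 29, 70, 69, 29, 21, 30, 71, 70, 29, 21]  (not all equal)
t=10: [71, 31, 30, 70, 71, 70, 30, 30, 70, 71, 71, 31, 30, 70, 71]  (not all equal)
t=11: [31, 74, 74, 31, 22, 31, 74, 73, 31, 22, 31, 74, 74, 31, 22]  (not all equal)
t=12: [73, 32, 32, 73, 73, 73, 32, 32, 73, 73, 73, 32, 32, 73, 73]  (not all equal)
t=13: [32, 76, 76, 32, 23, 32, 76, 76, 32, 23, 32, 76, 76, 32, 23]  (not all equal)
t=14: [74, 32, 32, 74, 74, 74, 32, 32, 74, 74, 74, 32, 32, 74, 74]  (not all equal)
t=15: [32, 76, 76, 32, 23, 32, 76, 76, 32, 23, 32, 76, 76, 32, 23]  (not all equal)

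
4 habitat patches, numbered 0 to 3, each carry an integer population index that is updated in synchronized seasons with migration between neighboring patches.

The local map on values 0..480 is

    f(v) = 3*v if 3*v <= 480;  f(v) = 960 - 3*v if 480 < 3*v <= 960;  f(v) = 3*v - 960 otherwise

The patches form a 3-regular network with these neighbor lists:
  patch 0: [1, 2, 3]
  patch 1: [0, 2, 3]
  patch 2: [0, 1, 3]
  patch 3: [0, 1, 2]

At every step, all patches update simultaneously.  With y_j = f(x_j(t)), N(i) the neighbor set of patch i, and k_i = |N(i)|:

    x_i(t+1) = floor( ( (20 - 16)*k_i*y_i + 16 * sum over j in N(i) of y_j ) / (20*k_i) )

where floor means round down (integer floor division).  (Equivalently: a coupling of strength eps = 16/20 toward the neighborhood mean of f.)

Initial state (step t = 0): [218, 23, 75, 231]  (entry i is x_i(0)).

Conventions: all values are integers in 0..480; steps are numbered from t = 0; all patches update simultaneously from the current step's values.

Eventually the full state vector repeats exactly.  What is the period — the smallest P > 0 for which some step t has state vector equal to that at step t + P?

Simulating step by step:
t=0: [218, 23, 75, 231]
t=1: [210, 226, 216, 213]
t=2: [310, 313, 311, 310]
t=3: [26, 27, 27, 26]
t=4: [79, 79, 79, 79]
t=5: [237, 237, 237, 237]
t=6: [249, 249, 249, 249]
t=7: [213, 213, 213, 213]
t=8: [321, 321, 321, 321]
t=9: [3, 3, 3, 3]
t=10: [9, 9, 9, 9]
t=11: [27, 27, 27, 27]
t=12: [81, 81, 81, 81]
t=13: [243, 243, 243, 243]
t=14: [231, 231, 231, 231]
t=15: [267, 267, 267, 267]
t=16: [159, 159, 159, 159]
t=17: [477, 477, 477, 477]
t=18: [471, 471, 471, 471]
t=19: [453, 453, 453, 453]
t=20: [399, 399, 399, 399]
t=21: [237, 237, 237, 237]

Answer: 16
Key observation: The state at step 5, [237, 237, 237, 237], reappears at step 21 — and no state repeats earlier — so the cycle the system enters has period 16.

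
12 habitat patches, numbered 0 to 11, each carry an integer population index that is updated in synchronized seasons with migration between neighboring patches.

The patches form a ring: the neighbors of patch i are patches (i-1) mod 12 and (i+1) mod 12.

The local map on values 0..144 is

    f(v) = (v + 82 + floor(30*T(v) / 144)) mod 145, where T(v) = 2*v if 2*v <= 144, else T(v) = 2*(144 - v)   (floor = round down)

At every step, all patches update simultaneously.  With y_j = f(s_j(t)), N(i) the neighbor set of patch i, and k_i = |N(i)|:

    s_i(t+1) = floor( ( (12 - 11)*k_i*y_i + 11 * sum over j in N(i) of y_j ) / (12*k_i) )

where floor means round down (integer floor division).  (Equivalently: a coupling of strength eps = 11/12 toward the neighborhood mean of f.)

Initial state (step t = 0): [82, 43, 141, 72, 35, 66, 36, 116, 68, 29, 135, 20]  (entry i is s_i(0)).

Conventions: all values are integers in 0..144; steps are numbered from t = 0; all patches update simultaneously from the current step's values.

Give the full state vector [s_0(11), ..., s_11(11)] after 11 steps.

Answer: [66, 43, 69, 44, 57, 36, 86, 36, 82, 29, 49, 38]

Derivation:
t=0: [82, 43, 141, 72, 35, 66, 36, 116, 68, 29, 135, 20]
t=1: [119, 68, 89, 99, 42, 123, 54, 81, 88, 59, 113, 63]
t=2: [32, 55, 43, 91, 67, 76, 52, 31, 33, 52, 26, 60]
t=3: [27, 124, 41, 83, 44, 22, 76, 73, 72, 113, 24, 114]
t=4: [70, 124, 63, 133, 84, 94, 73, 39, 49, 76, 66, 113]
t=5: [63, 34, 67, 39, 61, 43, 89, 32, 82, 19, 49, 35]
t=6: [121, 36, 124, 36, 129, 44, 127, 52, 111, 31, 110, 25]
t=7: [120, 73, 127, 75, 132, 77, 76, 61, 66, 66, 116, 68]
t=8: [38, 66, 42, 69, 43, 56, 32, 34, 26, 45, 34, 62]
t=9: [36, 129, 41, 132, 34, 124, 77, 123, 69, 113, 21, 123]
t=10: [75, 131, 78, 129, 76, 84, 66, 40, 62, 71, 68, 117]
t=11: [66, 43, 69, 44, 57, 36, 86, 36, 82, 29, 49, 38]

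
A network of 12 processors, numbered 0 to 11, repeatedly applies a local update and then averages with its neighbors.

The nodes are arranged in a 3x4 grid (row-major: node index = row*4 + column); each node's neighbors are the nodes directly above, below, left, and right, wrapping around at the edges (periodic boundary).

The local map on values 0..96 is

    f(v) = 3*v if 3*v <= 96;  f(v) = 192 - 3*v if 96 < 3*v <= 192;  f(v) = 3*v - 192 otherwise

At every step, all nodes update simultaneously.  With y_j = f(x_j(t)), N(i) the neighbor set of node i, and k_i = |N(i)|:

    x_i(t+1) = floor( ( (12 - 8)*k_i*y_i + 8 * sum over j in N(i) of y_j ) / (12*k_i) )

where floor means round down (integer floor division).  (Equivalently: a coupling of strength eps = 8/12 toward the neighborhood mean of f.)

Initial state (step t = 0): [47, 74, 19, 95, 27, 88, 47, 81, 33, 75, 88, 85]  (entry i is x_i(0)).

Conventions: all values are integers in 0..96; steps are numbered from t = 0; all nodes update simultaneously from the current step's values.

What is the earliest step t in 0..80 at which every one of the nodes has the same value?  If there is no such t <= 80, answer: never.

Answer: never
Key observation: The state at step 39 reappears at step 47 — the system is in a cycle of period 8 from step 39 on.  No step 0..47 is synchronized, and the cycle repeats forever, so no step up to 80 (or ever) has all nodes equal.

Derivation:
t=0: [47, 74, 19, 95, 27, 88, 47, 81, 33, 75, 88, 85]  (not all equal)
t=1: [66, 45, 60, 68, 71, 56, 59, 65, 69, 55, 58, 72]  (not all equal)
t=2: [19, 30, 21, 11, 15, 28, 14, 13, 18, 28, 19, 16]  (not all equal)
t=3: [56, 78, 58, 45, 54, 71, 54, 41, 57, 75, 58, 46]  (not all equal)
t=4: [33, 30, 30, 46, 32, 29, 31, 51, 30, 28, 28, 45]  (not all equal)
t=5: [86, 89, 83, 64, 83, 89, 81, 63, 85, 86, 82, 63]  (not all equal)
t=6: [54, 69, 49, 21, 53, 66, 48, 19, 53, 66, 47, 21]  (not all equal)
t=7: [34, 19, 44, 53, 32, 19, 42, 53, 33, 19, 44, 55]  (not all equal)
t=8: [76, 63, 56, 46, 77, 65, 57, 48, 76, 63, 55, 45]  (not all equal)
t=9: [34, 12, 25, 45, 33, 12, 24, 44, 34, 12, 26, 46]  (not all equal)
t=10: [76, 51, 65, 65, 77, 51, 65, 66, 75, 52, 65, 65]  (not all equal)
t=11: [31, 32, 9, 9, 32, 32, 9, 10, 30, 31, 8, 8]  (not all equal)
t=12: [82, 83, 38, 38, 83, 84, 38, 39, 81, 82, 36, 36]  (not all equal)
t=13: [58, 60, 75, 74, 59, 61, 75, 74, 58, 60, 77, 76]  (not all equal)
t=14: [18, 16, 30, 29, 17, 15, 29, 29, 19, 17, 32, 31]  (not all equal)
t=15: [58, 56, 83, 83, 57, 54, 82, 82, 60, 58, 85, 85]  (not all equal)
t=16: [25, 28, 52, 51, 26, 29, 52, 50, 24, 27, 53, 52]  (not all equal)
t=17: [70, 74, 44, 44, 72, 75, 45, 45, 69, 73, 42, 43]  (not all equal)
t=18: [27, 33, 55, 53, 28, 34, 55, 53, 27, 33, 56, 54]  (not all equal)
t=19: [75, 79, 38, 39, 75, 79, 38, 40, 75, 79, 37, 38]  (not all equal)
t=20: [42, 48, 72, 68, 41, 48, 72, 68, 42, 49, 73, 69]  (not all equal)
t=21: [54, 46, 26, 23, 55, 47, 26, 24, 54, 46, 27, 24]  (not all equal)
t=22: [40, 53, 73, 65, 39, 52, 73, 65, 40, 54, 74, 66]  (not all equal)
t=23: [54, 38, 24, 19, 55, 39, 25, 19, 54, 38, 25, 20]  (not all equal)
t=24: [42, 68, 71, 55, 41, 68, 71, 55, 42, 69, 72, 56]  (not all equal)
t=25: [51, 23, 21, 32, 51, 23, 21, 32, 51, 24, 21, 32]  (not all equal)
t=26: [53, 63, 69, 81, 53, 63, 69, 81, 54, 64, 70, 81]  (not all equal)
t=27: [30, 9, 19, 42, 30, 9, 19, 42, 29, 9, 19, 42]  (not all equal)
t=28: [75, 42, 53, 68, 75, 42, 53, 68, 74, 42, 53, 68]  (not all equal)
t=29: [34, 55, 35, 19, 34, 55, 35, 19, 34, 54, 35, 18]  (not all equal)
t=30: [74, 48, 72, 67, 74, 48, 72, 67, 74, 48, 72, 66]  (not all equal)
t=31: [29, 41, 25, 14, 29, 41, 25, 14, 29, 41, 25, 14]  (not all equal)
t=32: [76, 73, 68, 55, 76, 73, 68, 55, 76, 73, 68, 55]  (not all equal)
t=33: [33, 26, 17, 26, 33, 26, 17, 26, 33, 26, 17, 26]  (not all equal)
t=34: [88, 76, 60, 76, 88, 76, 60, 76, 88, 76, 60, 76]  (not all equal)
t=35: [60, 38, 20, 38, 60, 38, 20, 38, 60, 38, 20, 38]  (not all equal)
t=36: [34, 64, 66, 64, 34, 64, 66, 64, 34, 64, 66, 64]  (not all equal)
t=37: [60, 16, 4, 16, 60, 16, 4, 16, 60, 16, 4, 16]  (not all equal)
t=38: [24, 36, 24, 36, 24, 36, 24, 36, 24, 36, 24, 36]  (not all equal)
t=39: [76, 80, 76, 80, 76, 80, 76, 80, 76, 80, 76, 80]  (not all equal)
t=40: [40, 44, 40, 44, 40, 44, 40, 44, 40, 44, 40, 44]  (not all equal)
t=41: [68, 64, 68, 64, 68, 64, 68, 64, 68, 64, 68, 64]  (not all equal)
t=42: [8, 4, 8, 4, 8, 4, 8, 4, 8, 4, 8, 4]  (not all equal)
t=43: [20, 16, 20, 16, 20, 16, 20, 16, 20, 16, 20, 16]  (not all equal)
t=44: [56, 52, 56, 52, 56, 52, 56, 52, 56, 52, 56, 52]  (not all equal)
t=45: [28, 32, 28, 32, 28, 32, 28, 32, 28, 32, 28, 32]  (not all equal)
t=46: [88, 92, 88, 92, 88, 92, 88, 92, 88, 92, 88, 92]  (not all equal)
t=47: [76, 80, 76, 80, 76, 80, 76, 80, 76, 80, 76, 80]  (not all equal)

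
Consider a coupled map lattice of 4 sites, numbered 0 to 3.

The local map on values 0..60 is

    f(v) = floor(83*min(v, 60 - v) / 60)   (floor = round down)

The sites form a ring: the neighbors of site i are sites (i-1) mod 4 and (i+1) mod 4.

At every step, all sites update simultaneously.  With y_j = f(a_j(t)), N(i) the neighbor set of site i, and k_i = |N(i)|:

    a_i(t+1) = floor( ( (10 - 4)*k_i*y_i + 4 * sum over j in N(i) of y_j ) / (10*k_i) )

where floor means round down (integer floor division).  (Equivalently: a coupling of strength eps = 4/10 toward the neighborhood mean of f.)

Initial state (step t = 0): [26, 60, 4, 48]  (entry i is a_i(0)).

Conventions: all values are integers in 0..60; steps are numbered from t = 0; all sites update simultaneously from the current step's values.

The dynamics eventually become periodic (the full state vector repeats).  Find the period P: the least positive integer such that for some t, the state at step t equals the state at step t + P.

Simulating step by step:
t=0: [26, 60, 4, 48]
t=1: [24, 8, 6, 17]
t=2: [26, 14, 11, 22]
t=3: [30, 21, 18, 28]
t=4: [38, 30, 27, 35]
t=5: [33, 38, 37, 33]
t=6: [35, 31, 32, 35]
t=7: [35, 38, 37, 34]
t=8: [33, 31, 31, 34]
t=9: [37, 39, 39, 36]
t=10: [31, 29, 29, 31]
t=11: [40, 40, 40, 40]
t=12: [27, 27, 27, 27]
t=13: [37, 37, 37, 37]
t=14: [31, 31, 31, 31]
t=15: [40, 40, 40, 40]

Answer: 4
Key observation: The state at step 11, [40, 40, 40, 40], reappears at step 15 — and no state repeats earlier — so the cycle the system enters has period 4.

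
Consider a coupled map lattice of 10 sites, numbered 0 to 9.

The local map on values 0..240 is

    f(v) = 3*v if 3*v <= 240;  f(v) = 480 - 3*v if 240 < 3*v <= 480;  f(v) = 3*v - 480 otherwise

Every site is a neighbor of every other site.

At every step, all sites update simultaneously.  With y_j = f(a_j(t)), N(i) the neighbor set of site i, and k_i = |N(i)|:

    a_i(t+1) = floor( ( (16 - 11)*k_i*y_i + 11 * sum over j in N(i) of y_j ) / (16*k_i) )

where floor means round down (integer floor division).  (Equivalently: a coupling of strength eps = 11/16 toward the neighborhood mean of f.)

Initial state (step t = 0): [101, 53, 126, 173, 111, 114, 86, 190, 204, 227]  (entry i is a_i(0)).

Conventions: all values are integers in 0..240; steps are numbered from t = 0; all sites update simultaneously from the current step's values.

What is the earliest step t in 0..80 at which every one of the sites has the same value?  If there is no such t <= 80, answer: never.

Answer: never
Key observation: The state at step 18 reappears at step 20 — the system is in a cycle of period 2 from step 18 on.  No step 0..20 is synchronized, and the cycle repeats forever, so no step up to 80 (or ever) has all sites equal.

Derivation:
t=0: [101, 53, 126, 173, 111, 114, 86, 190, 204, 227]  (not all equal)
t=1: [149, 145, 131, 116, 142, 140, 159, 128, 138, 154]  (not all equal)
t=2: [53, 56, 65, 76, 58, 59, 46, 68, 60, 49]  (not all equal)
t=3: [172, 174, 181, 189, 176, 177, 167, 183, 177, 169]  (not all equal)
t=4: [46, 47, 52, 58, 49, 49, 42, 54, 49, 44]  (not all equal)
t=5: [144, 145, 149, 153, 147, 147, 142, 150, 147, 143]  (not all equal)
t=6: [41, 41, 38, 35, 39, 39, 43, 37, 39, 42]  (not all equal)
t=7: [119, 119, 117, 115, 117, 117, 120, 116, 117, 120]  (not all equal)
t=8: [125, 125, 127, 128, 127, 127, 125, 128, 127, 125]  (not all equal)
t=9: [101, 101, 100, 99, 100, 100, 101, 99, 100, 101]  (not all equal)
t=10: [178, 178, 179, 180, 179, 179, 178, 180, 179, 178]  (not all equal)
t=11: [55, 55, 56, 57, 56, 56, 55, 57, 56, 55]  (not all equal)
t=12: [166, 166, 167, 168, 167, 167, 166, 168, 167, 166]  (not all equal)
t=13: [19, 19, 20, 21, 20, 20, 19, 21, 20, 19]  (not all equal)
t=14: [58, 58, 59, 60, 59, 59, 58, 60, 59, 58]  (not all equal)
t=15: [175, 175, 176, 177, 176, 176, 175, 177, 176, 175]  (not all equal)
t=16: [46, 46, 47, 48, 47, 47, 46, 48, 47, 46]  (not all equal)
t=17: [139, 139, 140, 141, 140, 140, 139, 141, 140, 139]  (not all equal)
t=18: [61, 61, 60, 59, 60, 60, 61, 59, 60, 61]  (not all equal)
t=19: [181, 181, 180, 179, 180, 180, 181, 179, 180, 181]  (not all equal)
t=20: [61, 61, 60, 59, 60, 60, 61, 59, 60, 61]  (not all equal)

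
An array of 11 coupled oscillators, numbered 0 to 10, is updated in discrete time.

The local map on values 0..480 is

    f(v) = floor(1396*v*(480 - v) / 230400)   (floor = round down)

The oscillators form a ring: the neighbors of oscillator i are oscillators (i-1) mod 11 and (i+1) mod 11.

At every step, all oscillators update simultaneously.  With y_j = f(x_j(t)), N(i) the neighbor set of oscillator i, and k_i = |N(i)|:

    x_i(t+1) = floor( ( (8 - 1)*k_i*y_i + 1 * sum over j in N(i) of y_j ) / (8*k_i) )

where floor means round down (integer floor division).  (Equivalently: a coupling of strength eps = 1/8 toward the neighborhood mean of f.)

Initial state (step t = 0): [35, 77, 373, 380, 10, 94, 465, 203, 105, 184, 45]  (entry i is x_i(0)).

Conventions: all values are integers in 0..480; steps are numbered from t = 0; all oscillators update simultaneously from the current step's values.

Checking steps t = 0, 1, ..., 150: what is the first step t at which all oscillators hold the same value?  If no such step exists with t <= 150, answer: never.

Answer: never
Key observation: The state at step 16 reappears at step 18 — the system is in a cycle of period 2 from step 16 on.  No step 0..18 is synchronized, and the cycle repeats forever, so no step up to 150 (or ever) has all oscillators equal.

Derivation:
t=0: [35, 77, 373, 380, 10, 94, 465, 203, 105, 184, 45]  (not all equal)
t=1: [101, 185, 237, 218, 52, 196, 71, 315, 250, 310, 129]  (not all equal)
t=2: [239, 324, 346, 332, 159, 314, 193, 307, 344, 318, 274]  (not all equal)
t=3: [344, 307, 282, 296, 308, 315, 332, 319, 287, 312, 339]  (not all equal)
t=4: [285, 319, 336, 329, 320, 313, 298, 311, 332, 316, 290]  (not all equal)
t=5: [334, 311, 294, 301, 309, 316, 326, 317, 299, 314, 332]  (not all equal)
t=6: [296, 317, 329, 325, 320, 313, 305, 313, 325, 314, 298]  (not all equal)
t=7: [327, 313, 302, 305, 310, 316, 322, 315, 306, 315, 327]  (not all equal)
t=8: [303, 315, 324, 322, 318, 313, 308, 314, 321, 313, 303]  (not all equal)
t=9: [323, 314, 306, 308, 312, 316, 319, 314, 309, 316, 323]  (not all equal)
t=10: [307, 314, 321, 319, 317, 314, 311, 315, 319, 313, 307]  (not all equal)
t=11: [320, 315, 309, 311, 313, 315, 317, 314, 311, 316, 320]  (not all equal)
t=12: [310, 314, 319, 318, 316, 314, 313, 315, 317, 314, 310]  (not all equal)
t=13: [318, 315, 311, 312, 313, 315, 315, 314, 313, 315, 318]  (not all equal)
t=14: [312, 314, 317, 317, 315, 314, 314, 315, 315, 314, 312]  (not all equal)
t=15: [316, 315, 313, 313, 314, 314, 314, 314, 314, 315, 316]  (not all equal)
t=16: [314, 314, 315, 315, 315, 315, 315, 315, 314, 314, 314]  (not all equal)
t=17: [315, 314, 314, 314, 314, 314, 314, 314, 314, 315, 315]  (not all equal)
t=18: [314, 314, 315, 315, 315, 315, 315, 315, 314, 314, 314]  (not all equal)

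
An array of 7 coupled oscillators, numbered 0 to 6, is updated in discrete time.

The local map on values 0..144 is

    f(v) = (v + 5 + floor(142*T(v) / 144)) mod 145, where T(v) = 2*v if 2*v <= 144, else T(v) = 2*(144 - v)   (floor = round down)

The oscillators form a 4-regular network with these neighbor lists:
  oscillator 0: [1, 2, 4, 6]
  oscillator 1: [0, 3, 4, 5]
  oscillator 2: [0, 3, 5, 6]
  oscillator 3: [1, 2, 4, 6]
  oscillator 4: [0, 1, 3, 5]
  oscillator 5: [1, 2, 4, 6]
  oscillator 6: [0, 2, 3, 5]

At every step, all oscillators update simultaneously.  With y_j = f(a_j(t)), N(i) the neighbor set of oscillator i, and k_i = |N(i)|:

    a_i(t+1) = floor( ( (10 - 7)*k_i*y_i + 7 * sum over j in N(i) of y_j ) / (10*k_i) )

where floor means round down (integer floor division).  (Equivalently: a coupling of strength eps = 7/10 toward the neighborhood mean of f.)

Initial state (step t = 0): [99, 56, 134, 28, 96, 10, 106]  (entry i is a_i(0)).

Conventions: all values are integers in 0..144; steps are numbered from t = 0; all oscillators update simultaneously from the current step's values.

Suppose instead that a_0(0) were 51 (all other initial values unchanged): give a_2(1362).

Simulating step by step:
t=0: [51, 56, 134, 28, 96, 10, 106]
t=1: [25, 39, 34, 48, 42, 32, 37]
t=2: [105, 90, 83, 82, 91, 112, 84]
t=3: [53, 50, 54, 60, 50, 51, 54]
t=4: [14, 15, 21, 21, 15, 13, 21]
t=5: [54, 50, 59, 60, 50, 53, 59]
t=6: [21, 16, 29, 26, 16, 20, 29]
t=7: [70, 61, 80, 74, 61, 69, 80]
t=8: [57, 55, 67, 59, 55, 56, 67]
t=9: [37, 26, 43, 39, 26, 36, 43]
t=10: [109, 99, 123, 110, 99, 108, 123]
t=11: [36, 42, 31, 35, 42, 36, 31]
t=12: [112, 119, 104, 111, 119, 112, 104]
t=13: [35, 31, 38, 35, 31, 35, 38]
t=14: [107, 103, 112, 107, 103, 107, 112]
t=15: [39, 40, 37, 39, 40, 39, 37]
t=16: [118, 121, 117, 118, 121, 118, 117]
t=17: [28, 27, 29, 28, 27, 28, 29]
t=18: [88, 86, 89, 88, 86, 88, 89]
t=19: [58, 58, 57, 58, 58, 58, 57]
t=20: [30, 32, 30, 30, 32, 30, 30]
t=21: [96, 96, 94, 96, 96, 96, 94]
t=22: [50, 50, 50, 50, 50, 50, 50]
t=23: [8, 8, 8, 8, 8, 8, 8]
t=24: [28, 28, 28, 28, 28, 28, 28]
t=25: [88, 88, 88, 88, 88, 88, 88]
t=26: [58, 58, 58, 58, 58, 58, 58]
t=27: [32, 32, 32, 32, 32, 32, 32]
t=28: [100, 100, 100, 100, 100, 100, 100]
t=29: [46, 46, 46, 46, 46, 46, 46]
t=30: [141, 141, 141, 141, 141, 141, 141]
t=31: [6, 6, 6, 6, 6, 6, 6]
t=32: [22, 22, 22, 22, 22, 22, 22]
t=33: [70, 70, 70, 70, 70, 70, 70]
t=34: [68, 68, 68, 68, 68, 68, 68]
t=35: [62, 62, 62, 62, 62, 62, 62]
t=36: [44, 44, 44, 44, 44, 44, 44]
t=37: [135, 135, 135, 135, 135, 135, 135]
t=38: [12, 12, 12, 12, 12, 12, 12]
t=39: [40, 40, 40, 40, 40, 40, 40]
t=40: [123, 123, 123, 123, 123, 123, 123]
t=41: [24, 24, 24, 24, 24, 24, 24]
t=42: [76, 76, 76, 76, 76, 76, 76]
t=43: [70, 70, 70, 70, 70, 70, 70]

Answer: a_2(1362) = 76
Key observation: The state at step 33, [70, 70, 70, 70, 70, 70, 70], reappears at step 43: the system is in a cycle of period 10 from step 33 on.  Therefore the state at step 1362 equals the state at step 33 + ((1362 - 33) mod 10) = 42, which is [76, 76, 76, 76, 76, 76, 76].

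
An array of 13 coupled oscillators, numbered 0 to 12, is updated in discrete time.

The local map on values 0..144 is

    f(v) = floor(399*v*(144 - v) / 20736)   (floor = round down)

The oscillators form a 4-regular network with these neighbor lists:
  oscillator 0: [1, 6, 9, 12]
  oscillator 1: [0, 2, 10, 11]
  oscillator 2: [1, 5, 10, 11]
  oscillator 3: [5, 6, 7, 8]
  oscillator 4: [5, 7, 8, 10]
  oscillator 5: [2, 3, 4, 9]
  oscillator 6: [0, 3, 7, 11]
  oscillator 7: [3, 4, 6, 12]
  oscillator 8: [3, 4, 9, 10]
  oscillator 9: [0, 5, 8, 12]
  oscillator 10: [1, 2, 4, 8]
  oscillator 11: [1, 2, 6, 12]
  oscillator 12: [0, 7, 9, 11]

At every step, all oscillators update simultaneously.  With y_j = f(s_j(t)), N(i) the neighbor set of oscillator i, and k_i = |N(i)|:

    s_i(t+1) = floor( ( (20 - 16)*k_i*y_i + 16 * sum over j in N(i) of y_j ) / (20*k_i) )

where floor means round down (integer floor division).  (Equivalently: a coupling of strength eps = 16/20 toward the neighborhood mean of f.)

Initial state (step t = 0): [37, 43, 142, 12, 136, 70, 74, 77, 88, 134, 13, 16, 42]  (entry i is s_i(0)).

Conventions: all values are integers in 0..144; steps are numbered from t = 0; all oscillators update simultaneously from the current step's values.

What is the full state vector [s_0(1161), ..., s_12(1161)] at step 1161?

Answer: [92, 92, 92, 92, 92, 92, 92, 92, 92, 92, 92, 92, 92]
Key observation: The state at step 6, [92, 92, 92, 92, 92, 92, 92, 92, 92, 92, 92, 92, 92], reappears at step 7: the system is in a cycle of period 1 from step 6 on.  Therefore the state at step 1161 equals the state at step 6 + ((1161 - 6) mod 1) = 6, which is [92, 92, 92, 92, 92, 92, 92, 92, 92, 92, 92, 92, 92].

Derivation:
t=0: [37, 43, 142, 12, 136, 70, 74, 77, 88, 134, 13, 16, 42]
t=1: [73, 47, 51, 84, 68, 35, 68, 66, 40, 75, 46, 61, 64]
t=2: [96, 92, 86, 89, 87, 91, 98, 98, 92, 89, 88, 94, 98]
t=3: [89, 91, 92, 90, 91, 94, 88, 89, 93, 90, 93, 89, 88]
t=4: [93, 92, 91, 92, 91, 92, 93, 93, 92, 92, 91, 93, 93]
t=5: [91, 91, 91, 91, 91, 92, 91, 91, 92, 91, 92, 91, 91]
t=6: [92, 92, 92, 92, 92, 92, 92, 92, 92, 92, 92, 92, 92]
t=7: [92, 92, 92, 92, 92, 92, 92, 92, 92, 92, 92, 92, 92]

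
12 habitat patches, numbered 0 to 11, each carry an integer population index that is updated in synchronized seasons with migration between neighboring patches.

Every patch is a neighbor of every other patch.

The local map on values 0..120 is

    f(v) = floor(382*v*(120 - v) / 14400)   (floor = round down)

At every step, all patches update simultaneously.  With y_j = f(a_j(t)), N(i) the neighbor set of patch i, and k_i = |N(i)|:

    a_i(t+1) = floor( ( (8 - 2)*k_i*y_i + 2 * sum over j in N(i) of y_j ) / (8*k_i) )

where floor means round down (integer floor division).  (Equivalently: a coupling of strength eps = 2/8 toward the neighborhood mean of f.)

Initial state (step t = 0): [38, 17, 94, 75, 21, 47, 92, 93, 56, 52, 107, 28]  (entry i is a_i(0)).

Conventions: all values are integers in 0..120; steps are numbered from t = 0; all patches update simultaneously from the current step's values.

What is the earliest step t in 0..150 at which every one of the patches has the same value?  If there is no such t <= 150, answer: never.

Simulating step by step:
t=0: [38, 17, 94, 75, 21, 47, 92, 93, 56, 52, 107, 28]  (not all equal)
t=1: [79, 52, 65, 84, 59, 85, 68, 67, 88, 87, 45, 68]  (not all equal)
t=2: [85, 91, 92, 81, 92, 80, 91, 92, 77, 79, 88, 91]  (not all equal)
t=3: [77, 71, 70, 80, 70, 81, 71, 70, 83, 82, 74, 71]  (not all equal)
t=4: [87, 90, 90, 85, 90, 84, 90, 90, 82, 83, 89, 90]  (not all equal)
t=5: [75, 72, 72, 77, 72, 78, 72, 72, 80, 79, 73, 72]  (not all equal)
t=6: [89, 90, 90, 87, 90, 86, 90, 90, 85, 86, 90, 90]  (not all equal)
t=7: [73, 71, 71, 75, 71, 75, 71, 71, 76, 75, 71, 71]  (not all equal)
t=8: [90, 91, 91, 89, 91, 89, 91, 91, 88, 89, 91, 91]  (not all equal)
t=9: [71, 70, 70, 72, 70, 72, 70, 70, 73, 72, 70, 70]  (not all equal)
t=10: [91, 91, 91, 91, 91, 91, 91, 91, 91, 91, 91, 91]  (all equal)

Answer: 10
Key observation: Synchronization is absorbing here: once all patches are equal they stay equal, and step 10 is the first all-equal step.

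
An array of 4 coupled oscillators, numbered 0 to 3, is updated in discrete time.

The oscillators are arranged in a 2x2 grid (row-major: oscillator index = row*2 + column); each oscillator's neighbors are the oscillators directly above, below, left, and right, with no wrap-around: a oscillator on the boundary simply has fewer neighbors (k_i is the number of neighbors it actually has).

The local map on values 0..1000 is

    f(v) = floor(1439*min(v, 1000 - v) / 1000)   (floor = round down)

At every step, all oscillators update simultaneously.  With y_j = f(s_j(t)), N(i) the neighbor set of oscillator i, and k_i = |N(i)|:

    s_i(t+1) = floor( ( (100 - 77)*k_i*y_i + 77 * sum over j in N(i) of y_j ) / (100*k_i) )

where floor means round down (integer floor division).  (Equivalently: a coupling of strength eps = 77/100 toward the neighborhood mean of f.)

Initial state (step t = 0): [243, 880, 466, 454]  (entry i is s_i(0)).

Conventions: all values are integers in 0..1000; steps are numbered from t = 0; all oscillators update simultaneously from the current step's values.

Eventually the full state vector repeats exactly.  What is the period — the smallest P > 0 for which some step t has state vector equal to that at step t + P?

Answer: 23
Key observation: The state at step 24, [601, 601, 601, 601], reappears at step 47 — and no state repeats earlier — so the cycle the system enters has period 23.

Derivation:
t=0: [243, 880, 466, 454]
t=1: [404, 425, 539, 474]
t=2: [624, 626, 638, 647]
t=3: [531, 527, 523, 523]
t=4: [680, 680, 681, 683]
t=5: [459, 458, 458, 458]
t=6: [659, 659, 659, 659]
t=7: [490, 490, 490, 490]
t=8: [705, 705, 705, 705]
t=9: [424, 424, 424, 424]
t=10: [610, 610, 610, 610]
t=11: [561, 561, 561, 561]
t=12: [631, 631, 631, 631]
t=13: [530, 530, 530, 530]
t=14: [676, 676, 676, 676]
t=15: [466, 466, 466, 466]
t=16: [670, 670, 670, 670]
t=17: [474, 474, 474, 474]
t=18: [682, 682, 682, 682]
t=19: [457, 457, 457, 457]
t=20: [657, 657, 657, 657]
t=21: [493, 493, 493, 493]
t=22: [709, 709, 709, 709]
t=23: [418, 418, 418, 418]
t=24: [601, 601, 601, 601]
t=25: [574, 574, 574, 574]
t=26: [613, 613, 613, 613]
t=27: [556, 556, 556, 556]
t=28: [638, 638, 638, 638]
t=29: [520, 520, 520, 520]
t=30: [690, 690, 690, 690]
t=31: [446, 446, 446, 446]
t=32: [641, 641, 641, 641]
t=33: [516, 516, 516, 516]
t=34: [696, 696, 696, 696]
t=35: [437, 437, 437, 437]
t=36: [628, 628, 628, 628]
t=37: [535, 535, 535, 535]
t=38: [669, 669, 669, 669]
t=39: [476, 476, 476, 476]
t=40: [684, 684, 684, 684]
t=41: [454, 454, 454, 454]
t=42: [653, 653, 653, 653]
t=43: [499, 499, 499, 499]
t=44: [718, 718, 718, 718]
t=45: [405, 405, 405, 405]
t=46: [582, 582, 582, 582]
t=47: [601, 601, 601, 601]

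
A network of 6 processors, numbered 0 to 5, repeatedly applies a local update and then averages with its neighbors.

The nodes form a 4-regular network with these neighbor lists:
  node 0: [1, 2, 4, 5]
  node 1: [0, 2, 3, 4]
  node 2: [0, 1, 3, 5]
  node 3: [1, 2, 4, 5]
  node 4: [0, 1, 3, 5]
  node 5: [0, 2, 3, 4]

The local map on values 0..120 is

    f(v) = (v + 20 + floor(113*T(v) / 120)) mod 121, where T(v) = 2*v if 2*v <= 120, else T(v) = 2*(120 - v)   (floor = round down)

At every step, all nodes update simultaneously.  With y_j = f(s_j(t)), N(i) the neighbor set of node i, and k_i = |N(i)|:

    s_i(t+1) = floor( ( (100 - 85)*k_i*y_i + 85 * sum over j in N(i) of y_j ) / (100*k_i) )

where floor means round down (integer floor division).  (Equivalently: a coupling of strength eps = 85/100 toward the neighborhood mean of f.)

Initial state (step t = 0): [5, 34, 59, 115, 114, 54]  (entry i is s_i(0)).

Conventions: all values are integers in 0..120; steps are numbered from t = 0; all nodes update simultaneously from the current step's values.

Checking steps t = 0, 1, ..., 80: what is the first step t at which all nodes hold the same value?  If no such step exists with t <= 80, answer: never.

Answer: never
Key observation: The state at step 6 reappears at step 8 — the system is in a cycle of period 2 from step 6 on.  No step 0..8 is synchronized, and the cycle repeats forever, so no step up to 80 (or ever) has all nodes equal.

Derivation:
t=0: [5, 34, 59, 115, 114, 54]  (not all equal)
t=1: [61, 49, 59, 59, 52, 39]  (not all equal)
t=2: [46, 60, 50, 46, 47, 56]  (not all equal)
t=3: [49, 40, 47, 49, 46, 38]  (not all equal)
t=4: [24, 32, 26, 24, 26, 32]  (not all equal)
t=5: [100, 94, 99, 100, 99, 94]  (not all equal)
t=6: [38, 37, 38, 38, 38, 37]  (not all equal)
t=7: [6, 7, 6, 6, 6, 7]  (not all equal)
t=8: [38, 37, 38, 38, 38, 37]  (not all equal)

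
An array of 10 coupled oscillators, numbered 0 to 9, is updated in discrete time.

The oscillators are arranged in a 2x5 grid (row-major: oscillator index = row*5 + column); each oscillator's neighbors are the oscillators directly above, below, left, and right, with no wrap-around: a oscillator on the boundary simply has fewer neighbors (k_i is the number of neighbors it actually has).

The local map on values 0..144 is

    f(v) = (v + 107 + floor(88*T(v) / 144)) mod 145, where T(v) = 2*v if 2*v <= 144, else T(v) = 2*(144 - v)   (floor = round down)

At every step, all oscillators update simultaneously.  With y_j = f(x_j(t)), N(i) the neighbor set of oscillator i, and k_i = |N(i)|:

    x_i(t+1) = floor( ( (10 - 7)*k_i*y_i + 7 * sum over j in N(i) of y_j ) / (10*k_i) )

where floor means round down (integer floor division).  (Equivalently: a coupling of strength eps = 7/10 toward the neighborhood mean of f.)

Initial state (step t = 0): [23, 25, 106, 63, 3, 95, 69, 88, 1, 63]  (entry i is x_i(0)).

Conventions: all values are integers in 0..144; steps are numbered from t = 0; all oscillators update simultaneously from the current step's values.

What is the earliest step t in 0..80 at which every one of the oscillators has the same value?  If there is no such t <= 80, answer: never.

Answer: never
Key observation: The state at step 4 reappears at step 6 — the system is in a cycle of period 2 from step 4 on.  No step 0..6 is synchronized, and the cycle repeats forever, so no step up to 80 (or ever) has all oscillators equal.

Derivation:
t=0: [23, 25, 106, 63, 3, 95, 69, 88, 1, 63]  (not all equal)
t=1: [50, 61, 89, 109, 105, 79, 93, 114, 107, 108]  (not all equal)
t=2: [97, 100, 110, 114, 113, 102, 111, 115, 113, 114]  (not all equal)
t=3: [115, 114, 113, 112, 112, 114, 113, 112, 112, 112]  (not all equal)
t=4: [112, 112, 112, 112, 113, 112, 112, 112, 113, 113]  (not all equal)
t=5: [113, 113, 113, 112, 112, 113, 113, 112, 112, 112]  (not all equal)
t=6: [112, 112, 112, 112, 113, 112, 112, 112, 113, 113]  (not all equal)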